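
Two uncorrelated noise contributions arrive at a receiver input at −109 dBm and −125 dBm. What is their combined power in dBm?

−108.9 dBm

Convert to linear, add, convert back:
P₁ = 1.26×10⁻¹⁴ W, P₂ = 3.16×10⁻¹⁶ W
P_tot = 1.29×10⁻¹⁴ W → 10 log₁₀(P_tot / 10⁻³) = −108.9 dBm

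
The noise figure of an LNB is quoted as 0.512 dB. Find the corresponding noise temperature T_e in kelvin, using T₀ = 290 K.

36.3 K

F = 10^(0.512/10) = 1.12512
T_e = (F − 1)·T₀ = (1.12512 − 1) × 290 = 36.3 K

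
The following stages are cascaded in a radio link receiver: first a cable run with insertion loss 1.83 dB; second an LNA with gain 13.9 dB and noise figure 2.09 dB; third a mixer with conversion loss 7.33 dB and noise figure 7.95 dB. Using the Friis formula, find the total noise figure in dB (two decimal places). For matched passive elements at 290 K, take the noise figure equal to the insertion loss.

Convert to linear (a loss of L dB is a gain of −L dB): F_i = 10^(NF_i/10), G_i = 10^(G_i,dB/10)
  Stage 1: F_1 = 10^(1.83/10) = 1.524, G_1 = 10^(−1.83/10) = 0.6561
  Stage 2: F_2 = 10^(2.09/10) = 1.618, G_2 = 10^(13.9/10) = 24.55
  Stage 3: F_3 = 10^(7.95/10) = 6.237, G_3 = 10^(−7.33/10) = 0.1849
Friis cascade:
  F = 1.524 + (1.618 − 1)/0.6561 + (6.237 − 1)/16.11 = 2.791
NF = 10 log₁₀(2.791) = 4.46 dB

4.46 dB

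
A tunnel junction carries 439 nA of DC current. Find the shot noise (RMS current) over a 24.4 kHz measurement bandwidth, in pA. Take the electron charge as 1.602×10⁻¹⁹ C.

58.6 pA

I_n = √(2qI·B)
2qI·B = 2 × 1.602×10⁻¹⁹ × 4.39×10⁻⁷ × 2.44×10⁴ = 3.43×10⁻²¹ A²
I_n = √(3.43×10⁻²¹) = 5.86×10⁻¹¹ A = 58.6 pA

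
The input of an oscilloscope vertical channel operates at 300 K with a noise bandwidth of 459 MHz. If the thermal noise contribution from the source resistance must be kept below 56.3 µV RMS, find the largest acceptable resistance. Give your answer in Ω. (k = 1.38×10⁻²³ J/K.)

417 Ω

Johnson–Nyquist: V_n = √(4kTRB) ⇒ R = V_n² / (4kTB)
4kTB = 4 × 1.38×10⁻²³ × 300 × 4.59×10⁸ = 7.60×10⁻¹²
R = (5.63×10⁻⁵)² / 7.60×10⁻¹² = 4.17×10² Ω = 417 Ω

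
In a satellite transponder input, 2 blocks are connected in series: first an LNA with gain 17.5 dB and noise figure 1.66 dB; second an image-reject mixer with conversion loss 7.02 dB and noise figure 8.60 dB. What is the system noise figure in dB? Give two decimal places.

Convert to linear (a loss of L dB is a gain of −L dB): F_i = 10^(NF_i/10), G_i = 10^(G_i,dB/10)
  Stage 1: F_1 = 10^(1.66/10) = 1.466, G_1 = 10^(17.5/10) = 56.23
  Stage 2: F_2 = 10^(8.60/10) = 7.244, G_2 = 10^(−7.02/10) = 0.1986
Friis cascade:
  F = 1.466 + (7.244 − 1)/56.23 = 1.577
NF = 10 log₁₀(1.577) = 1.98 dB

1.98 dB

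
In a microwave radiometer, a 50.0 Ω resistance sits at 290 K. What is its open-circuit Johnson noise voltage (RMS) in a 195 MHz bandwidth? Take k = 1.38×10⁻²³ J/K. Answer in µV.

V_n = √(4kTRB)
4kTRB = 4 × 1.38×10⁻²³ × 290 × 5.00×10¹ × 1.95×10⁸ = 1.56×10⁻¹⁰ V²
V_n = √(1.56×10⁻¹⁰) = 1.25×10⁻⁵ V = 12.5 µV

12.5 µV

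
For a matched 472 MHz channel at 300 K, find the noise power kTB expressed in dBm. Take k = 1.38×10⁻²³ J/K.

−87.1 dBm

P_n = kTB = 1.38×10⁻²³ × 300 × 4.72×10⁸ = 1.95×10⁻¹² W
In dBm: 10 log₁₀(1.95×10⁻¹² / 10⁻³) = −87.1 dBm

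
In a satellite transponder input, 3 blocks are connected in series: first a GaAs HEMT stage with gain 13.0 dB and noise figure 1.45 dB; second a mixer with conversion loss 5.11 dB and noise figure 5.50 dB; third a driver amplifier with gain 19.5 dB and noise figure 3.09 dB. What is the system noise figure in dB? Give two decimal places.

Convert to linear (a loss of L dB is a gain of −L dB): F_i = 10^(NF_i/10), G_i = 10^(G_i,dB/10)
  Stage 1: F_1 = 10^(1.45/10) = 1.396, G_1 = 10^(13.0/10) = 19.95
  Stage 2: F_2 = 10^(5.50/10) = 3.548, G_2 = 10^(−5.11/10) = 0.3083
  Stage 3: F_3 = 10^(3.09/10) = 2.037, G_3 = 10^(19.5/10) = 89.13
Friis cascade:
  F = 1.396 + (3.548 − 1)/19.95 + (2.037 − 1)/6.152 = 1.693
NF = 10 log₁₀(1.693) = 2.29 dB

2.29 dB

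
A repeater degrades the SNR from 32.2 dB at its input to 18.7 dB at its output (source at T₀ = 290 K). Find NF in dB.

NF (dB) = SNR_in(dB) − SNR_out(dB) when the source is at T₀
NF = 32.2 − 18.7 = 13.5 dB

13.5 dB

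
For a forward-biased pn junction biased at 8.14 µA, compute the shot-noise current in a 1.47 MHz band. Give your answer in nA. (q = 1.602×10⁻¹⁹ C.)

1.96 nA

I_n = √(2qI·B)
2qI·B = 2 × 1.602×10⁻¹⁹ × 8.14×10⁻⁶ × 1.47×10⁶ = 3.83×10⁻¹⁸ A²
I_n = √(3.83×10⁻¹⁸) = 1.96×10⁻⁹ A = 1.96 nA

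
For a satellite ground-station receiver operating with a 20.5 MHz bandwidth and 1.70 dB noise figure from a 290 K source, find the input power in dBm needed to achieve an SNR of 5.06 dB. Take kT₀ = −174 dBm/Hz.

−94.1 dBm

Sensitivity = −174 + 10 log₁₀(B) + NF + SNR_min
= −174 + 73.12 + 1.70 + 5.06
= −94.12 dBm → −94.1 dBm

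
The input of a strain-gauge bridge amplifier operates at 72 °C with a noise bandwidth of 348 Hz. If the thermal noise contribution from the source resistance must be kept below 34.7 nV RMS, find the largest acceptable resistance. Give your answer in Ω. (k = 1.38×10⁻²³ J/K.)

T = 72 °C + 273.15 = 345.15 K
Johnson–Nyquist: V_n = √(4kTRB) ⇒ R = V_n² / (4kTB)
4kTB = 4 × 1.38×10⁻²³ × 345.15 × 3.48×10² = 6.63×10⁻¹⁸
R = (3.47×10⁻⁸)² / 6.63×10⁻¹⁸ = 1.82×10² Ω = 182 Ω

182 Ω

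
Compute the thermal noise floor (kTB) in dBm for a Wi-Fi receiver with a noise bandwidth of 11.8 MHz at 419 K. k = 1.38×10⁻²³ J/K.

P_n = kTB = 1.38×10⁻²³ × 419 × 1.18×10⁷ = 6.82×10⁻¹⁴ W
In dBm: 10 log₁₀(6.82×10⁻¹⁴ / 10⁻³) = −101.7 dBm

−101.7 dBm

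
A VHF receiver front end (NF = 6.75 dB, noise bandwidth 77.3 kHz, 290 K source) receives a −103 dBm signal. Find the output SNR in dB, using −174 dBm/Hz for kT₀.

15.4 dB

Noise floor: N = −174 + 10 log₁₀(B) + NF
10 log₁₀(7.73×10⁴) = 48.88 dB
N = −174 + 48.88 + 6.75 = −118.37 dBm
SNR = P_sig − N = −103 − (−118.37) = 15.37 dB → 15.4 dB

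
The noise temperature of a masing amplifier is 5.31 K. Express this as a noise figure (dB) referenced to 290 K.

F = 1 + T_e/T₀ = 1 + 5.31/290 = 1.01831
NF = 10 log₁₀(1.01831) = 0.079 dB

0.079 dB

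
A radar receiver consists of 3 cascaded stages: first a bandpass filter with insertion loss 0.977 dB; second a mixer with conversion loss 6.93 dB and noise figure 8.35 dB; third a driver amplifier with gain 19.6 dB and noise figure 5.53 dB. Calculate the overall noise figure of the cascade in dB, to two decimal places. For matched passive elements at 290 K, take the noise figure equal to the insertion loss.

13.88 dB

Convert to linear (a loss of L dB is a gain of −L dB): F_i = 10^(NF_i/10), G_i = 10^(G_i,dB/10)
  Stage 1: F_1 = 10^(0.977/10) = 1.252, G_1 = 10^(−0.977/10) = 0.7985
  Stage 2: F_2 = 10^(8.35/10) = 6.839, G_2 = 10^(−6.93/10) = 0.2028
  Stage 3: F_3 = 10^(5.53/10) = 3.573, G_3 = 10^(19.6/10) = 91.20
Friis cascade:
  F = 1.252 + (6.839 − 1)/0.7985 + (3.573 − 1)/0.1619 = 24.45
NF = 10 log₁₀(24.45) = 13.88 dB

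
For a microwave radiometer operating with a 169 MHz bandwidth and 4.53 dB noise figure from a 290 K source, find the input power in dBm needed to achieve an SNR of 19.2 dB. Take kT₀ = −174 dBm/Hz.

−68.0 dBm

Sensitivity = −174 + 10 log₁₀(B) + NF + SNR_min
= −174 + 82.28 + 4.53 + 19.2
= −67.99 dBm → −68.0 dBm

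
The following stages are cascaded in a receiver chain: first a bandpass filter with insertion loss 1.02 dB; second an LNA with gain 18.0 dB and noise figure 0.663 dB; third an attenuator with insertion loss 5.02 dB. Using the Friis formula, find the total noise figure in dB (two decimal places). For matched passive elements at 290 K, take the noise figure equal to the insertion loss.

1.81 dB

Convert to linear (a loss of L dB is a gain of −L dB): F_i = 10^(NF_i/10), G_i = 10^(G_i,dB/10)
  Stage 1: F_1 = 10^(1.02/10) = 1.265, G_1 = 10^(−1.02/10) = 0.7907
  Stage 2: F_2 = 10^(0.663/10) = 1.165, G_2 = 10^(18.0/10) = 63.10
  Stage 3: F_3 = 10^(5.02/10) = 3.177, G_3 = 10^(−5.02/10) = 0.3148
Friis cascade:
  F = 1.265 + (1.165 − 1)/0.7907 + (3.177 − 1)/49.89 = 1.517
NF = 10 log₁₀(1.517) = 1.81 dB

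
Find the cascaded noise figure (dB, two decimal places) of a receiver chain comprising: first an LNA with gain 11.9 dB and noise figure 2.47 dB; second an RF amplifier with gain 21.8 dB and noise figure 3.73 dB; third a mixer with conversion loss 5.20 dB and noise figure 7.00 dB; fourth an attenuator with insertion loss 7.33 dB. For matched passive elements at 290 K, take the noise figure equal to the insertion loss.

Convert to linear (a loss of L dB is a gain of −L dB): F_i = 10^(NF_i/10), G_i = 10^(G_i,dB/10)
  Stage 1: F_1 = 10^(2.47/10) = 1.766, G_1 = 10^(11.9/10) = 15.49
  Stage 2: F_2 = 10^(3.73/10) = 2.360, G_2 = 10^(21.8/10) = 151.4
  Stage 3: F_3 = 10^(7.00/10) = 5.012, G_3 = 10^(−5.20/10) = 0.3020
  Stage 4: F_4 = 10^(7.33/10) = 5.408, G_4 = 10^(−7.33/10) = 0.1849
Friis cascade:
  F = 1.766 + (2.360 − 1)/15.49 + (5.012 − 1)/2344 + (5.408 − 1)/707.9 = 1.862
NF = 10 log₁₀(1.862) = 2.70 dB

2.70 dB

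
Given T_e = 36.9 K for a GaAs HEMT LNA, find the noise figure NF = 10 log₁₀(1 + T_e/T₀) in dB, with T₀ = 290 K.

F = 1 + T_e/T₀ = 1 + 36.9/290 = 1.12724
NF = 10 log₁₀(1.12724) = 0.520 dB

0.520 dB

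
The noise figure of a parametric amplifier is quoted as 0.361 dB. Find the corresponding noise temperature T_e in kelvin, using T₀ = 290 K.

25.1 K

F = 10^(0.361/10) = 1.08668
T_e = (F − 1)·T₀ = (1.08668 − 1) × 290 = 25.1 K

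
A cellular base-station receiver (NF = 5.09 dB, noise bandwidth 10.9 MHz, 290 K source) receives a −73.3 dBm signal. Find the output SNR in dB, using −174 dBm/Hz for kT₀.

25.2 dB

Noise floor: N = −174 + 10 log₁₀(B) + NF
10 log₁₀(1.09×10⁷) = 70.37 dB
N = −174 + 70.37 + 5.09 = −98.54 dBm
SNR = P_sig − N = −73.3 − (−98.54) = 25.24 dB → 25.2 dB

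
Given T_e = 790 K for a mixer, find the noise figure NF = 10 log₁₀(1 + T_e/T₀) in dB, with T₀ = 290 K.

F = 1 + T_e/T₀ = 1 + 790/290 = 3.72414
NF = 10 log₁₀(3.72414) = 5.71 dB

5.71 dB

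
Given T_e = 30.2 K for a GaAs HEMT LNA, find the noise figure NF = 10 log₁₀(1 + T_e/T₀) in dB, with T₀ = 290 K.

0.430 dB

F = 1 + T_e/T₀ = 1 + 30.2/290 = 1.10414
NF = 10 log₁₀(1.10414) = 0.430 dB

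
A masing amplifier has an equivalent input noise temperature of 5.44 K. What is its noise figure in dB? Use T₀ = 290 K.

0.081 dB

F = 1 + T_e/T₀ = 1 + 5.44/290 = 1.01876
NF = 10 log₁₀(1.01876) = 0.081 dB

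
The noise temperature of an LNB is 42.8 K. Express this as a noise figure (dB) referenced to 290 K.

0.598 dB

F = 1 + T_e/T₀ = 1 + 42.8/290 = 1.14759
NF = 10 log₁₀(1.14759) = 0.598 dB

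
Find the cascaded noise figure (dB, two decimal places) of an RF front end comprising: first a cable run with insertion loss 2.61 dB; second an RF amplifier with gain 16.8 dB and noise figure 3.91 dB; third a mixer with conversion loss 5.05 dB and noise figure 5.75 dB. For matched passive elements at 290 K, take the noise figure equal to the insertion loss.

6.62 dB

Convert to linear (a loss of L dB is a gain of −L dB): F_i = 10^(NF_i/10), G_i = 10^(G_i,dB/10)
  Stage 1: F_1 = 10^(2.61/10) = 1.824, G_1 = 10^(−2.61/10) = 0.5483
  Stage 2: F_2 = 10^(3.91/10) = 2.460, G_2 = 10^(16.8/10) = 47.86
  Stage 3: F_3 = 10^(5.75/10) = 3.758, G_3 = 10^(−5.05/10) = 0.3126
Friis cascade:
  F = 1.824 + (2.460 − 1)/0.5483 + (3.758 − 1)/26.24 = 4.593
NF = 10 log₁₀(4.593) = 6.62 dB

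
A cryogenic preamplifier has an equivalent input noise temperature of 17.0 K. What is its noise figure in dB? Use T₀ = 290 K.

0.247 dB

F = 1 + T_e/T₀ = 1 + 17.0/290 = 1.05862
NF = 10 log₁₀(1.05862) = 0.247 dB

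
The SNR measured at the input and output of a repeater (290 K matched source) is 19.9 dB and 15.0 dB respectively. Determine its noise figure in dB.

NF (dB) = SNR_in(dB) − SNR_out(dB) when the source is at T₀
NF = 19.9 − 15.0 = 4.9 dB

4.9 dB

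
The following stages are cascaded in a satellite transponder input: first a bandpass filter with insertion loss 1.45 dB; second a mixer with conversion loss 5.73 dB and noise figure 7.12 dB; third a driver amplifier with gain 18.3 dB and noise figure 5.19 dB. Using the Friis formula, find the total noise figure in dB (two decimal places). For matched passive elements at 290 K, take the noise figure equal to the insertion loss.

12.84 dB

Convert to linear (a loss of L dB is a gain of −L dB): F_i = 10^(NF_i/10), G_i = 10^(G_i,dB/10)
  Stage 1: F_1 = 10^(1.45/10) = 1.396, G_1 = 10^(−1.45/10) = 0.7161
  Stage 2: F_2 = 10^(7.12/10) = 5.152, G_2 = 10^(−5.73/10) = 0.2673
  Stage 3: F_3 = 10^(5.19/10) = 3.304, G_3 = 10^(18.3/10) = 67.61
Friis cascade:
  F = 1.396 + (5.152 − 1)/0.7161 + (3.304 − 1)/0.1914 = 19.23
NF = 10 log₁₀(19.23) = 12.84 dB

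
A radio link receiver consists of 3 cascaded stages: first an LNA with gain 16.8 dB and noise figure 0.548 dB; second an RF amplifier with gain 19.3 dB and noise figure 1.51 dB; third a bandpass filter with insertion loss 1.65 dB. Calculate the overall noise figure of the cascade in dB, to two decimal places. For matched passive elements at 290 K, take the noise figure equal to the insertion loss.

Convert to linear (a loss of L dB is a gain of −L dB): F_i = 10^(NF_i/10), G_i = 10^(G_i,dB/10)
  Stage 1: F_1 = 10^(0.548/10) = 1.134, G_1 = 10^(16.8/10) = 47.86
  Stage 2: F_2 = 10^(1.51/10) = 1.416, G_2 = 10^(19.3/10) = 85.11
  Stage 3: F_3 = 10^(1.65/10) = 1.462, G_3 = 10^(−1.65/10) = 0.6839
Friis cascade:
  F = 1.134 + (1.416 − 1)/47.86 + (1.462 − 1)/4074 = 1.143
NF = 10 log₁₀(1.143) = 0.58 dB

0.58 dB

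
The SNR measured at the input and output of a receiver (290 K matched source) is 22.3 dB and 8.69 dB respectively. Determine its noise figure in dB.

13.61 dB

NF (dB) = SNR_in(dB) − SNR_out(dB) when the source is at T₀
NF = 22.3 − 8.69 = 13.61 dB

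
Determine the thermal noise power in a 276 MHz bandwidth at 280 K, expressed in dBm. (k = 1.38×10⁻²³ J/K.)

P_n = kTB = 1.38×10⁻²³ × 280 × 2.76×10⁸ = 1.07×10⁻¹² W
In dBm: 10 log₁₀(1.07×10⁻¹² / 10⁻³) = −89.7 dBm

−89.7 dBm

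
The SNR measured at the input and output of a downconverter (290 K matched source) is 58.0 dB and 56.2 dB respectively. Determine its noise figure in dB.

NF (dB) = SNR_in(dB) − SNR_out(dB) when the source is at T₀
NF = 58.0 − 56.2 = 1.8 dB

1.8 dB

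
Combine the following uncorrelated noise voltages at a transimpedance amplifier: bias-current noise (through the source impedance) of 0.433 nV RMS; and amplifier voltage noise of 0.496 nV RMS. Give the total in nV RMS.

0.658 nV

Uncorrelated sources add in power (mean-square): V_tot = √(ΣV_i²)
V_tot = √[(4.33×10⁻¹⁰)² + (4.96×10⁻¹⁰)²] = 6.58×10⁻¹⁰ V = 0.658 nV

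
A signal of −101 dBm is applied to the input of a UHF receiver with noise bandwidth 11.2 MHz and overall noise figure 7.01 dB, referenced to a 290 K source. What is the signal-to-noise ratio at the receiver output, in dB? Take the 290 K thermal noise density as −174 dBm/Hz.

Noise floor: N = −174 + 10 log₁₀(B) + NF
10 log₁₀(1.12×10⁷) = 70.49 dB
N = −174 + 70.49 + 7.01 = −96.50 dBm
SNR = P_sig − N = −101 − (−96.50) = −4.50 dB → −4.5 dB

−4.5 dB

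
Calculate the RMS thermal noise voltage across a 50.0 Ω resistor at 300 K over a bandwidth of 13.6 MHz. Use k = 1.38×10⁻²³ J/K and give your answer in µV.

V_n = √(4kTRB)
4kTRB = 4 × 1.38×10⁻²³ × 300 × 5.00×10¹ × 1.36×10⁷ = 1.13×10⁻¹¹ V²
V_n = √(1.13×10⁻¹¹) = 3.36×10⁻⁶ V = 3.36 µV

3.36 µV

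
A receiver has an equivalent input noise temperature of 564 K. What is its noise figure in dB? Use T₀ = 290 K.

F = 1 + T_e/T₀ = 1 + 564/290 = 2.94483
NF = 10 log₁₀(2.94483) = 4.69 dB

4.69 dB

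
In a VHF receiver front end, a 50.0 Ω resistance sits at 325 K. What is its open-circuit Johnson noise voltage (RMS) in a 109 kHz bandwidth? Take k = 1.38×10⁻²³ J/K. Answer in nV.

313 nV

V_n = √(4kTRB)
4kTRB = 4 × 1.38×10⁻²³ × 325 × 5.00×10¹ × 1.09×10⁵ = 9.78×10⁻¹⁴ V²
V_n = √(9.78×10⁻¹⁴) = 3.13×10⁻⁷ V = 313 nV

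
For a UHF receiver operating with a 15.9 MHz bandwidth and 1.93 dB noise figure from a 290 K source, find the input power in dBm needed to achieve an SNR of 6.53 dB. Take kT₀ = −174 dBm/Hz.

Sensitivity = −174 + 10 log₁₀(B) + NF + SNR_min
= −174 + 72.01 + 1.93 + 6.53
= −93.53 dBm → −93.5 dBm

−93.5 dBm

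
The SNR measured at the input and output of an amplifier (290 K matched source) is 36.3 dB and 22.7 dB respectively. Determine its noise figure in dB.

13.6 dB

NF (dB) = SNR_in(dB) − SNR_out(dB) when the source is at T₀
NF = 36.3 − 22.7 = 13.6 dB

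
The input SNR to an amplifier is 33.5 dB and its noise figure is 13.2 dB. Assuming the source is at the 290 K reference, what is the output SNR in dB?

By definition F = SNR_in/SNR_out, so in dB: SNR_out = SNR_in − NF
SNR_out = 33.5 − 13.2 = 20.3 dB

20.3 dB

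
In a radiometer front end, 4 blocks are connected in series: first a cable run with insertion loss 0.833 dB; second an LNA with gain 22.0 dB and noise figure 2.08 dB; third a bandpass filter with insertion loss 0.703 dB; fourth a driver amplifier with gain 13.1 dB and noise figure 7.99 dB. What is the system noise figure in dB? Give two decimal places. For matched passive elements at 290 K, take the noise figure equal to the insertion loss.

3.02 dB

Convert to linear (a loss of L dB is a gain of −L dB): F_i = 10^(NF_i/10), G_i = 10^(G_i,dB/10)
  Stage 1: F_1 = 10^(0.833/10) = 1.211, G_1 = 10^(−0.833/10) = 0.8255
  Stage 2: F_2 = 10^(2.08/10) = 1.614, G_2 = 10^(22.0/10) = 158.5
  Stage 3: F_3 = 10^(0.703/10) = 1.176, G_3 = 10^(−0.703/10) = 0.8506
  Stage 4: F_4 = 10^(7.99/10) = 6.295, G_4 = 10^(13.1/10) = 20.42
Friis cascade:
  F = 1.211 + (1.614 − 1)/0.8255 + (1.176 − 1)/130.8 + (6.295 − 1)/111.3 = 2.005
NF = 10 log₁₀(2.005) = 3.02 dB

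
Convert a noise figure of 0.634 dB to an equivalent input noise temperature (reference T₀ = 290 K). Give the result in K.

45.6 K

F = 10^(0.634/10) = 1.15718
T_e = (F − 1)·T₀ = (1.15718 − 1) × 290 = 45.6 K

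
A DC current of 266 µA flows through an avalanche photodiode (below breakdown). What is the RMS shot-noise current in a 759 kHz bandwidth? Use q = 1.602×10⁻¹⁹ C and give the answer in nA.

I_n = √(2qI·B)
2qI·B = 2 × 1.602×10⁻¹⁹ × 2.66×10⁻⁴ × 7.59×10⁵ = 6.47×10⁻¹⁷ A²
I_n = √(6.47×10⁻¹⁷) = 8.04×10⁻⁹ A = 8.04 nA

8.04 nA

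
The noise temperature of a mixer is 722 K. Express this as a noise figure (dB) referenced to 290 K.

5.43 dB

F = 1 + T_e/T₀ = 1 + 722/290 = 3.48966
NF = 10 log₁₀(3.48966) = 5.43 dB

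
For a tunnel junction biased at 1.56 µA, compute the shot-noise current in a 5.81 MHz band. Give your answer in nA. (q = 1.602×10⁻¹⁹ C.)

I_n = √(2qI·B)
2qI·B = 2 × 1.602×10⁻¹⁹ × 1.56×10⁻⁶ × 5.81×10⁶ = 2.90×10⁻¹⁸ A²
I_n = √(2.90×10⁻¹⁸) = 1.70×10⁻⁹ A = 1.70 nA

1.70 nA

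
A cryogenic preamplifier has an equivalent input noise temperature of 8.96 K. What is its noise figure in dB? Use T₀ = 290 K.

F = 1 + T_e/T₀ = 1 + 8.96/290 = 1.0309
NF = 10 log₁₀(1.0309) = 0.132 dB

0.132 dB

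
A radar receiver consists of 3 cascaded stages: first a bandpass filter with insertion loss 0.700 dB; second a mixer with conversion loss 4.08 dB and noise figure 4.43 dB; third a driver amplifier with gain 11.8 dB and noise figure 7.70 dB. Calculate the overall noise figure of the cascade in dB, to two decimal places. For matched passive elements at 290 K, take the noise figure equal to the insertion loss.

12.54 dB

Convert to linear (a loss of L dB is a gain of −L dB): F_i = 10^(NF_i/10), G_i = 10^(G_i,dB/10)
  Stage 1: F_1 = 10^(0.700/10) = 1.175, G_1 = 10^(−0.700/10) = 0.8511
  Stage 2: F_2 = 10^(4.43/10) = 2.773, G_2 = 10^(−4.08/10) = 0.3908
  Stage 3: F_3 = 10^(7.70/10) = 5.888, G_3 = 10^(11.8/10) = 15.14
Friis cascade:
  F = 1.175 + (2.773 − 1)/0.8511 + (5.888 − 1)/0.3327 = 17.95
NF = 10 log₁₀(17.95) = 12.54 dB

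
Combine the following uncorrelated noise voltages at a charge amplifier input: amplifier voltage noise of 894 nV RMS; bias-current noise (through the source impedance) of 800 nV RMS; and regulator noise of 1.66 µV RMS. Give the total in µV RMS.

2.05 µV

Uncorrelated sources add in power (mean-square): V_tot = √(ΣV_i²)
V_tot = √[(8.94×10⁻⁷)² + (8.00×10⁻⁷)² + (1.66×10⁻⁶)²] = 2.05×10⁻⁶ V = 2.05 µV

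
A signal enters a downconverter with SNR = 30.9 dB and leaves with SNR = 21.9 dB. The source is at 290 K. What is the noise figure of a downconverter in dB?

NF (dB) = SNR_in(dB) − SNR_out(dB) when the source is at T₀
NF = 30.9 − 21.9 = 9.0 dB

9.0 dB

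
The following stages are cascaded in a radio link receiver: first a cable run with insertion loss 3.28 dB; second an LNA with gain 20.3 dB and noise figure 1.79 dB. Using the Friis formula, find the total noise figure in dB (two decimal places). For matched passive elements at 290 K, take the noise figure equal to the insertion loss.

Convert to linear (a loss of L dB is a gain of −L dB): F_i = 10^(NF_i/10), G_i = 10^(G_i,dB/10)
  Stage 1: F_1 = 10^(3.28/10) = 2.128, G_1 = 10^(−3.28/10) = 0.4699
  Stage 2: F_2 = 10^(1.79/10) = 1.510, G_2 = 10^(20.3/10) = 107.2
Friis cascade:
  F = 2.128 + (1.510 − 1)/0.4699 = 3.214
NF = 10 log₁₀(3.214) = 5.07 dB

5.07 dB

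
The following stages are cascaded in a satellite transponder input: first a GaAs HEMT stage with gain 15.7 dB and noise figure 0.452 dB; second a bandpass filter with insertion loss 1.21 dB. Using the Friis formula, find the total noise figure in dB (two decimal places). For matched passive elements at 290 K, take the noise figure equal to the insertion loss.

Convert to linear (a loss of L dB is a gain of −L dB): F_i = 10^(NF_i/10), G_i = 10^(G_i,dB/10)
  Stage 1: F_1 = 10^(0.452/10) = 1.110, G_1 = 10^(15.7/10) = 37.15
  Stage 2: F_2 = 10^(1.21/10) = 1.321, G_2 = 10^(−1.21/10) = 0.7568
Friis cascade:
  F = 1.110 + (1.321 − 1)/37.15 = 1.118
NF = 10 log₁₀(1.118) = 0.49 dB

0.49 dB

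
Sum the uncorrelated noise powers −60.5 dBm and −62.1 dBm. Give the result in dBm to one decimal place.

Convert to linear, add, convert back:
P₁ = 8.91×10⁻¹⁰ W, P₂ = 6.17×10⁻¹⁰ W
P_tot = 1.51×10⁻⁹ W → 10 log₁₀(P_tot / 10⁻³) = −58.2 dBm

−58.2 dBm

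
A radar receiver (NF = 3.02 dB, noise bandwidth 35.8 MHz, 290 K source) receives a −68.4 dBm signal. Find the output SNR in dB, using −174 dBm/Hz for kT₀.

27.0 dB

Noise floor: N = −174 + 10 log₁₀(B) + NF
10 log₁₀(3.58×10⁷) = 75.54 dB
N = −174 + 75.54 + 3.02 = −95.44 dBm
SNR = P_sig − N = −68.4 − (−95.44) = 27.04 dB → 27.0 dB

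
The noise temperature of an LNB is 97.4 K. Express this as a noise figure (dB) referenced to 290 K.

F = 1 + T_e/T₀ = 1 + 97.4/290 = 1.33586
NF = 10 log₁₀(1.33586) = 1.26 dB

1.26 dB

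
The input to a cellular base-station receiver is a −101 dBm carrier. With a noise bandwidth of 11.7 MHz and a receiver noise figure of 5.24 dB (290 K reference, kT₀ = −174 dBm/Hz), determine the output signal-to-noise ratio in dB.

Noise floor: N = −174 + 10 log₁₀(B) + NF
10 log₁₀(1.17×10⁷) = 70.68 dB
N = −174 + 70.68 + 5.24 = −98.08 dBm
SNR = P_sig − N = −101 − (−98.08) = −2.92 dB → −2.9 dB

−2.9 dB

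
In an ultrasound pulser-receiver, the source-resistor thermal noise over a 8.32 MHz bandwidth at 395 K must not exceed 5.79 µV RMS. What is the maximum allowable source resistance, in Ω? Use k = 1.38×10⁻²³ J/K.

Johnson–Nyquist: V_n = √(4kTRB) ⇒ R = V_n² / (4kTB)
4kTB = 4 × 1.38×10⁻²³ × 395 × 8.32×10⁶ = 1.81×10⁻¹³
R = (5.79×10⁻⁶)² / 1.81×10⁻¹³ = 1.85×10² Ω = 185 Ω

185 Ω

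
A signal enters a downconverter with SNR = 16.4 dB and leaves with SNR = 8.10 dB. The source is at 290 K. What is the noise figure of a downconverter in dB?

8.30 dB

NF (dB) = SNR_in(dB) − SNR_out(dB) when the source is at T₀
NF = 16.4 − 8.10 = 8.30 dB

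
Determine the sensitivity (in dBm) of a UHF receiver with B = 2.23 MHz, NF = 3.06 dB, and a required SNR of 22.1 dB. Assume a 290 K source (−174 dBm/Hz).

Sensitivity = −174 + 10 log₁₀(B) + NF + SNR_min
= −174 + 63.48 + 3.06 + 22.1
= −85.36 dBm → −85.4 dBm

−85.4 dBm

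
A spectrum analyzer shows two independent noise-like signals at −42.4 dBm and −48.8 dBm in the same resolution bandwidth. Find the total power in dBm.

−41.5 dBm

Convert to linear, add, convert back:
P₁ = 5.75×10⁻⁸ W, P₂ = 1.32×10⁻⁸ W
P_tot = 7.07×10⁻⁸ W → 10 log₁₀(P_tot / 10⁻³) = −41.5 dBm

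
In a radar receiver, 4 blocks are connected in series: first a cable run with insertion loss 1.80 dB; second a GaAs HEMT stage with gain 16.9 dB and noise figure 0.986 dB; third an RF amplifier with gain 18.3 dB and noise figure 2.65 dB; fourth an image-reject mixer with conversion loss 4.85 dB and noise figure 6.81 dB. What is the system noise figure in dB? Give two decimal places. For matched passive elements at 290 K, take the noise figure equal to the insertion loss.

Convert to linear (a loss of L dB is a gain of −L dB): F_i = 10^(NF_i/10), G_i = 10^(G_i,dB/10)
  Stage 1: F_1 = 10^(1.80/10) = 1.514, G_1 = 10^(−1.80/10) = 0.6607
  Stage 2: F_2 = 10^(0.986/10) = 1.255, G_2 = 10^(16.9/10) = 48.98
  Stage 3: F_3 = 10^(2.65/10) = 1.841, G_3 = 10^(18.3/10) = 67.61
  Stage 4: F_4 = 10^(6.81/10) = 4.797, G_4 = 10^(−4.85/10) = 0.3273
Friis cascade:
  F = 1.514 + (1.255 − 1)/0.6607 + (1.841 − 1)/32.36 + (4.797 − 1)/2188 = 1.927
NF = 10 log₁₀(1.927) = 2.85 dB

2.85 dB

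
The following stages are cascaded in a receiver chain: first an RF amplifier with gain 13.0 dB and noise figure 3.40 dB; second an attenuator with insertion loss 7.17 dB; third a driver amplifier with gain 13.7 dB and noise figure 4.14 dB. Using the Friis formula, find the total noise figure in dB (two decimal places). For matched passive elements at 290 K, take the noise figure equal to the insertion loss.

Convert to linear (a loss of L dB is a gain of −L dB): F_i = 10^(NF_i/10), G_i = 10^(G_i,dB/10)
  Stage 1: F_1 = 10^(3.40/10) = 2.188, G_1 = 10^(13.0/10) = 19.95
  Stage 2: F_2 = 10^(7.17/10) = 5.212, G_2 = 10^(−7.17/10) = 0.1919
  Stage 3: F_3 = 10^(4.14/10) = 2.594, G_3 = 10^(13.7/10) = 23.44
Friis cascade:
  F = 2.188 + (5.212 − 1)/19.95 + (2.594 − 1)/3.828 = 2.815
NF = 10 log₁₀(2.815) = 4.50 dB

4.50 dB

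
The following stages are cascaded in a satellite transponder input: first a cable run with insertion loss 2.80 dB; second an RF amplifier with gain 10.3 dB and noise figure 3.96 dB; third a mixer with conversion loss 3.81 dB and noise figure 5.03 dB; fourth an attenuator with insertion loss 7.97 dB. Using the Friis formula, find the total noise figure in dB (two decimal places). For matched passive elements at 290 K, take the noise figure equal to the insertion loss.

Convert to linear (a loss of L dB is a gain of −L dB): F_i = 10^(NF_i/10), G_i = 10^(G_i,dB/10)
  Stage 1: F_1 = 10^(2.80/10) = 1.905, G_1 = 10^(−2.80/10) = 0.5248
  Stage 2: F_2 = 10^(3.96/10) = 2.489, G_2 = 10^(10.3/10) = 10.72
  Stage 3: F_3 = 10^(5.03/10) = 3.184, G_3 = 10^(−3.81/10) = 0.4159
  Stage 4: F_4 = 10^(7.97/10) = 6.266, G_4 = 10^(−7.97/10) = 0.1596
Friis cascade:
  F = 1.905 + (2.489 − 1)/0.5248 + (3.184 − 1)/5.623 + (6.266 − 1)/2.339 = 7.382
NF = 10 log₁₀(7.382) = 8.68 dB

8.68 dB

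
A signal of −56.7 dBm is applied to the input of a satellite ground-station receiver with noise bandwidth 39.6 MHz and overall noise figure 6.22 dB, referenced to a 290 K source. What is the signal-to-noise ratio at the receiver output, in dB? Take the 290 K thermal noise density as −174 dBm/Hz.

Noise floor: N = −174 + 10 log₁₀(B) + NF
10 log₁₀(3.96×10⁷) = 75.98 dB
N = −174 + 75.98 + 6.22 = −91.80 dBm
SNR = P_sig − N = −56.7 − (−91.80) = 35.10 dB → 35.1 dB

35.1 dB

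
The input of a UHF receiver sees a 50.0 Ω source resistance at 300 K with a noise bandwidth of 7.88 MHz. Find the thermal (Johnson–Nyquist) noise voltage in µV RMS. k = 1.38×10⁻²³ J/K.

V_n = √(4kTRB)
4kTRB = 4 × 1.38×10⁻²³ × 300 × 5.00×10¹ × 7.88×10⁶ = 6.52×10⁻¹² V²
V_n = √(6.52×10⁻¹²) = 2.55×10⁻⁶ V = 2.55 µV

2.55 µV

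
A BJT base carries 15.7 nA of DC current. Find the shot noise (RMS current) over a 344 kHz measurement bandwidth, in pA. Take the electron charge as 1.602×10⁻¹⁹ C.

41.6 pA

I_n = √(2qI·B)
2qI·B = 2 × 1.602×10⁻¹⁹ × 1.57×10⁻⁸ × 3.44×10⁵ = 1.73×10⁻²¹ A²
I_n = √(1.73×10⁻²¹) = 4.16×10⁻¹¹ A = 41.6 pA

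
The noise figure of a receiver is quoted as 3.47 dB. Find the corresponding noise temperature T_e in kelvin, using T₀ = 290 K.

355 K

F = 10^(3.47/10) = 2.22331
T_e = (F − 1)·T₀ = (2.22331 − 1) × 290 = 355 K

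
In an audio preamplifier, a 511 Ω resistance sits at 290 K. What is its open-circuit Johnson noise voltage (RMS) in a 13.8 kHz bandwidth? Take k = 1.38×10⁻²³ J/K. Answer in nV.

V_n = √(4kTRB)
4kTRB = 4 × 1.38×10⁻²³ × 290 × 5.11×10² × 1.38×10⁴ = 1.13×10⁻¹³ V²
V_n = √(1.13×10⁻¹³) = 3.36×10⁻⁷ V = 336 nV

336 nV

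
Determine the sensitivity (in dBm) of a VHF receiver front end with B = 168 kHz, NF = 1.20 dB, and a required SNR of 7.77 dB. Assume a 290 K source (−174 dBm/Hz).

−112.8 dBm

Sensitivity = −174 + 10 log₁₀(B) + NF + SNR_min
= −174 + 52.25 + 1.20 + 7.77
= −112.78 dBm → −112.8 dBm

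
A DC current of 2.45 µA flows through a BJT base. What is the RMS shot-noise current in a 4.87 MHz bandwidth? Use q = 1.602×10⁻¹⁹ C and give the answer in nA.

1.96 nA

I_n = √(2qI·B)
2qI·B = 2 × 1.602×10⁻¹⁹ × 2.45×10⁻⁶ × 4.87×10⁶ = 3.82×10⁻¹⁸ A²
I_n = √(3.82×10⁻¹⁸) = 1.96×10⁻⁹ A = 1.96 nA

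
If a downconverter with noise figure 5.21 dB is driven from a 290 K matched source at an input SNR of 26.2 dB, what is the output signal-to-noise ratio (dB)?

20.99 dB

By definition F = SNR_in/SNR_out, so in dB: SNR_out = SNR_in − NF
SNR_out = 26.2 − 5.21 = 20.99 dB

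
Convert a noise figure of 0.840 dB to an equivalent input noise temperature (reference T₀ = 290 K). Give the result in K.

F = 10^(0.840/10) = 1.21339
T_e = (F − 1)·T₀ = (1.21339 − 1) × 290 = 61.9 K

61.9 K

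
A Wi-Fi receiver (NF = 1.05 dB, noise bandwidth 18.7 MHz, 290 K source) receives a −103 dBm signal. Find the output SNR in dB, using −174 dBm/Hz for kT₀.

Noise floor: N = −174 + 10 log₁₀(B) + NF
10 log₁₀(1.87×10⁷) = 72.72 dB
N = −174 + 72.72 + 1.05 = −100.23 dBm
SNR = P_sig − N = −103 − (−100.23) = −2.77 dB → −2.8 dB

−2.8 dB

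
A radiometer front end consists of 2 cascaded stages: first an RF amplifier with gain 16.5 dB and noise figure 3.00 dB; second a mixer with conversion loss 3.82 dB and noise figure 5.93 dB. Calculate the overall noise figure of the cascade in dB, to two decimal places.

3.14 dB

Convert to linear (a loss of L dB is a gain of −L dB): F_i = 10^(NF_i/10), G_i = 10^(G_i,dB/10)
  Stage 1: F_1 = 10^(3.00/10) = 1.995, G_1 = 10^(16.5/10) = 44.67
  Stage 2: F_2 = 10^(5.93/10) = 3.917, G_2 = 10^(−3.82/10) = 0.4150
Friis cascade:
  F = 1.995 + (3.917 − 1)/44.67 = 2.061
NF = 10 log₁₀(2.061) = 3.14 dB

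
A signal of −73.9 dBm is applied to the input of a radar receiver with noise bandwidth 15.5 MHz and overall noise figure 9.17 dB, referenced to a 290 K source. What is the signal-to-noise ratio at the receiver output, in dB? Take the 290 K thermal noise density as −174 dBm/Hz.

Noise floor: N = −174 + 10 log₁₀(B) + NF
10 log₁₀(1.55×10⁷) = 71.9 dB
N = −174 + 71.9 + 9.17 = −92.93 dBm
SNR = P_sig − N = −73.9 − (−92.93) = 19.03 dB → 19.0 dB

19.0 dB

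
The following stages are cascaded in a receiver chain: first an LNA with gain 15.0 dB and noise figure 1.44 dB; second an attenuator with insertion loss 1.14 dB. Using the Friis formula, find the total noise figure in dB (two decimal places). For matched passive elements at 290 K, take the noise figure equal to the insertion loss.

1.47 dB

Convert to linear (a loss of L dB is a gain of −L dB): F_i = 10^(NF_i/10), G_i = 10^(G_i,dB/10)
  Stage 1: F_1 = 10^(1.44/10) = 1.393, G_1 = 10^(15.0/10) = 31.62
  Stage 2: F_2 = 10^(1.14/10) = 1.300, G_2 = 10^(−1.14/10) = 0.7691
Friis cascade:
  F = 1.393 + (1.300 − 1)/31.62 = 1.403
NF = 10 log₁₀(1.403) = 1.47 dB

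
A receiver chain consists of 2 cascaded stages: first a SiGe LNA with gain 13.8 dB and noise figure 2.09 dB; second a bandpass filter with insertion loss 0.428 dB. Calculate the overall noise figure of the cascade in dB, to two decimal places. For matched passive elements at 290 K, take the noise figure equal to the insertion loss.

2.10 dB

Convert to linear (a loss of L dB is a gain of −L dB): F_i = 10^(NF_i/10), G_i = 10^(G_i,dB/10)
  Stage 1: F_1 = 10^(2.09/10) = 1.618, G_1 = 10^(13.8/10) = 23.99
  Stage 2: F_2 = 10^(0.428/10) = 1.104, G_2 = 10^(−0.428/10) = 0.9061
Friis cascade:
  F = 1.618 + (1.104 − 1)/23.99 = 1.622
NF = 10 log₁₀(1.622) = 2.10 dB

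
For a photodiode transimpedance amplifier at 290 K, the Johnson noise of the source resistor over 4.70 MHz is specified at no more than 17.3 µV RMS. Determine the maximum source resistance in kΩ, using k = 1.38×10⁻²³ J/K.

Johnson–Nyquist: V_n = √(4kTRB) ⇒ R = V_n² / (4kTB)
4kTB = 4 × 1.38×10⁻²³ × 290 × 4.70×10⁶ = 7.52×10⁻¹⁴
R = (1.73×10⁻⁵)² / 7.52×10⁻¹⁴ = 3.98×10³ Ω = 3.98 kΩ

3.98 kΩ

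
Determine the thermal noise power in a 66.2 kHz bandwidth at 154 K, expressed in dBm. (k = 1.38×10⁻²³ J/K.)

P_n = kTB = 1.38×10⁻²³ × 154 × 6.62×10⁴ = 1.41×10⁻¹⁶ W
In dBm: 10 log₁₀(1.41×10⁻¹⁶ / 10⁻³) = −128.5 dBm

−128.5 dBm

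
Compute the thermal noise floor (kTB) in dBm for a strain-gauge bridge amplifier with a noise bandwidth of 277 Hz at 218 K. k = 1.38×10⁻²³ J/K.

P_n = kTB = 1.38×10⁻²³ × 218 × 2.77×10² = 8.33×10⁻¹⁹ W
In dBm: 10 log₁₀(8.33×10⁻¹⁹ / 10⁻³) = −150.8 dBm

−150.8 dBm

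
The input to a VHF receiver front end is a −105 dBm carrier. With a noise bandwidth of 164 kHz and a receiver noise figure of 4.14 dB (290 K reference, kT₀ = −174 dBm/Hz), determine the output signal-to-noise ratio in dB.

12.7 dB

Noise floor: N = −174 + 10 log₁₀(B) + NF
10 log₁₀(1.64×10⁵) = 52.15 dB
N = −174 + 52.15 + 4.14 = −117.71 dBm
SNR = P_sig − N = −105 − (−117.71) = 12.71 dB → 12.7 dB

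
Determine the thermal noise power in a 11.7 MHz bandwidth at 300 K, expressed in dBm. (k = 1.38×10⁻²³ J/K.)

P_n = kTB = 1.38×10⁻²³ × 300 × 1.17×10⁷ = 4.84×10⁻¹⁴ W
In dBm: 10 log₁₀(4.84×10⁻¹⁴ / 10⁻³) = −103.1 dBm

−103.1 dBm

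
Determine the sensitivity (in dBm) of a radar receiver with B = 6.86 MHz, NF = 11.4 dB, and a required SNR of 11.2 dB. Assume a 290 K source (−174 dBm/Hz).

−83.0 dBm

Sensitivity = −174 + 10 log₁₀(B) + NF + SNR_min
= −174 + 68.36 + 11.4 + 11.2
= −83.04 dBm → −83.0 dBm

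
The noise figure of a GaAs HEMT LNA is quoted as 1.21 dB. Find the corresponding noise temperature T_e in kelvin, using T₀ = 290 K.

93.2 K

F = 10^(1.21/10) = 1.3213
T_e = (F − 1)·T₀ = (1.3213 − 1) × 290 = 93.2 K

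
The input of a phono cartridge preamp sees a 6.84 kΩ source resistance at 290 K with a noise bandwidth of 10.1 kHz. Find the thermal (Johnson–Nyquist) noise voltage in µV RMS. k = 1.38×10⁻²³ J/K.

1.05 µV

V_n = √(4kTRB)
4kTRB = 4 × 1.38×10⁻²³ × 290 × 6.84×10³ × 1.01×10⁴ = 1.11×10⁻¹² V²
V_n = √(1.11×10⁻¹²) = 1.05×10⁻⁶ V = 1.05 µV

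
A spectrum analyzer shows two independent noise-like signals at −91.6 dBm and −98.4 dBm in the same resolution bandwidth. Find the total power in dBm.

Convert to linear, add, convert back:
P₁ = 6.92×10⁻¹³ W, P₂ = 1.45×10⁻¹³ W
P_tot = 8.36×10⁻¹³ W → 10 log₁₀(P_tot / 10⁻³) = −90.8 dBm

−90.8 dBm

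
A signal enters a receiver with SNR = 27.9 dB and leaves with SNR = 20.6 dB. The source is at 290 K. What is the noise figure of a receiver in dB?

NF (dB) = SNR_in(dB) − SNR_out(dB) when the source is at T₀
NF = 27.9 − 20.6 = 7.3 dB

7.3 dB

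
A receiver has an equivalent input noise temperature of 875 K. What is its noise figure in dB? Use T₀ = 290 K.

F = 1 + T_e/T₀ = 1 + 875/290 = 4.01724
NF = 10 log₁₀(4.01724) = 6.04 dB

6.04 dB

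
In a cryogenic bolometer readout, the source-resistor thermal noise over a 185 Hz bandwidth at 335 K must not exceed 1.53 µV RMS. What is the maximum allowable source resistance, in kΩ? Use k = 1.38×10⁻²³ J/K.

684 kΩ

Johnson–Nyquist: V_n = √(4kTRB) ⇒ R = V_n² / (4kTB)
4kTB = 4 × 1.38×10⁻²³ × 335 × 1.85×10² = 3.42×10⁻¹⁸
R = (1.53×10⁻⁶)² / 3.42×10⁻¹⁸ = 6.84×10⁵ Ω = 684 kΩ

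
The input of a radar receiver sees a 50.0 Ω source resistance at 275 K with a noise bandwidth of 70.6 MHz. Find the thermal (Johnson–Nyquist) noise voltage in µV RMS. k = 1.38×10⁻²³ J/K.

V_n = √(4kTRB)
4kTRB = 4 × 1.38×10⁻²³ × 275 × 5.00×10¹ × 7.06×10⁷ = 5.36×10⁻¹¹ V²
V_n = √(5.36×10⁻¹¹) = 7.32×10⁻⁶ V = 7.32 µV

7.32 µV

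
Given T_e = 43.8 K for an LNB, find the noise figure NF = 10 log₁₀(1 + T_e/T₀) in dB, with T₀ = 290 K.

F = 1 + T_e/T₀ = 1 + 43.8/290 = 1.15103
NF = 10 log₁₀(1.15103) = 0.611 dB

0.611 dB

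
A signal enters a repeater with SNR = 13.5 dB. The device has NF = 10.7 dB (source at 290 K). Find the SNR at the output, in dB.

2.8 dB

By definition F = SNR_in/SNR_out, so in dB: SNR_out = SNR_in − NF
SNR_out = 13.5 − 10.7 = 2.8 dB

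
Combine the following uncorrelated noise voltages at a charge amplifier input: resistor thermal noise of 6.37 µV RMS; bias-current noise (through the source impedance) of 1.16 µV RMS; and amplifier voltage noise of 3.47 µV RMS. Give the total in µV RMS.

7.35 µV

Uncorrelated sources add in power (mean-square): V_tot = √(ΣV_i²)
V_tot = √[(6.37×10⁻⁶)² + (1.16×10⁻⁶)² + (3.47×10⁻⁶)²] = 7.35×10⁻⁶ V = 7.35 µV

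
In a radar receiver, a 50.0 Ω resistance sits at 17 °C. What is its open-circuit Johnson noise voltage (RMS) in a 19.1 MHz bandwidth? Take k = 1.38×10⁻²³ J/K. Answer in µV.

T = 17 °C + 273.15 = 290.15 K
V_n = √(4kTRB)
4kTRB = 4 × 1.38×10⁻²³ × 290.15 × 5.00×10¹ × 1.91×10⁷ = 1.53×10⁻¹¹ V²
V_n = √(1.53×10⁻¹¹) = 3.91×10⁻⁶ V = 3.91 µV

3.91 µV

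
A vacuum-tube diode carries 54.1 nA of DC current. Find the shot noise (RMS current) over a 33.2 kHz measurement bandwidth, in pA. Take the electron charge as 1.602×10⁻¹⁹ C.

24.0 pA

I_n = √(2qI·B)
2qI·B = 2 × 1.602×10⁻¹⁹ × 5.41×10⁻⁸ × 3.32×10⁴ = 5.75×10⁻²² A²
I_n = √(5.75×10⁻²²) = 2.40×10⁻¹¹ A = 24.0 pA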